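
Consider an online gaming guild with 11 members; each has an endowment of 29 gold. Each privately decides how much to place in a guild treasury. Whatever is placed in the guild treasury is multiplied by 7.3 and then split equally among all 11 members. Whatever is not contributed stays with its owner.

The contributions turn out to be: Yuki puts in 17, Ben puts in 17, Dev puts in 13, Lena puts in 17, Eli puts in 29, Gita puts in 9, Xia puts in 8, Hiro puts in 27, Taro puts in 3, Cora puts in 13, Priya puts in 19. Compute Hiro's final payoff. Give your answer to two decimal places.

116.15 gold

Total contributed: 17 + 17 + 13 + 17 + 29 + 9 + 8 + 27 + 3 + 13 + 19 = 172.
Each receives 7.3 × 172 / 11 = 114.15 from the guild treasury.
Hiro keeps 29 − 27 = 2, so Hiro's payoff is 2 + 114.15 = 116.15.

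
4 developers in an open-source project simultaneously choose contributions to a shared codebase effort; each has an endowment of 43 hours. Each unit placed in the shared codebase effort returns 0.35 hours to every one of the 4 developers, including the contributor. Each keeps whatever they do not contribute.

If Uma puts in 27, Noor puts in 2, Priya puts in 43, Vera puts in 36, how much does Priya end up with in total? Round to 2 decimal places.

37.80 hours

Total contributed: 27 + 2 + 43 + 36 = 108.
Each receives 0.35 × 108 = 37.80 from the shared codebase effort.
Priya keeps 43 − 43 = 0, so Priya's payoff is 0 + 37.80 = 37.80.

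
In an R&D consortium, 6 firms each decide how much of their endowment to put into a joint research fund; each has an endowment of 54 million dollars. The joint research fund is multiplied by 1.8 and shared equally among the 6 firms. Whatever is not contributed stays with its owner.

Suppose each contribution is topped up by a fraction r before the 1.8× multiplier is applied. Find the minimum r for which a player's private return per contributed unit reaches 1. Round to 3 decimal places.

2.333

With matching at rate r, one contributed unit becomes (1 + r) in the joint research fund and returns 1.8 × (1 + r) / 6 to the contributor.
Setting this equal to 1: 1 + r = 6/1.8 = 3.3333.
So the minimum matching rate is r = 3.3333 − 1 = 2.333.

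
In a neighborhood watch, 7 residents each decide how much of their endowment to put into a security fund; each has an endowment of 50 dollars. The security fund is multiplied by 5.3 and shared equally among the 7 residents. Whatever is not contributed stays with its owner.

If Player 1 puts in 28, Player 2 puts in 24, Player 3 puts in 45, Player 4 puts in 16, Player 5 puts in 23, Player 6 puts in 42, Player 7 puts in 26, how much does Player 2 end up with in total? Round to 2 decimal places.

Total contributed: 28 + 24 + 45 + 16 + 23 + 42 + 26 = 204.
Each receives 5.3 × 204 / 7 = 154.46 from the security fund.
Player 2 keeps 50 − 24 = 26, so Player 2's payoff is 26 + 154.46 = 180.46.

180.46 dollars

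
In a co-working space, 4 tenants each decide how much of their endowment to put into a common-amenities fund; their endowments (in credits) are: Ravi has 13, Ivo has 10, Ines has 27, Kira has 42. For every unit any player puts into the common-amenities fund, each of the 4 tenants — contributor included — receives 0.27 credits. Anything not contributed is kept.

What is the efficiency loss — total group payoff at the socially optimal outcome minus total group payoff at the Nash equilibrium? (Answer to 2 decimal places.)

The private return per contributed unit is 0.27 < 1 for everyone, so the Nash equilibrium is zero contribution and the group total is Σ E_j = 13 + 10 + 27 + 42 = 92.
Each contributed unit returns 1.080 to the group, so the social optimum is full contribution by everyone: group total = 1.080 × 92 = 99.36.
Efficiency loss = (1.080 − 1) × 92 = 7.36.

7.36 credits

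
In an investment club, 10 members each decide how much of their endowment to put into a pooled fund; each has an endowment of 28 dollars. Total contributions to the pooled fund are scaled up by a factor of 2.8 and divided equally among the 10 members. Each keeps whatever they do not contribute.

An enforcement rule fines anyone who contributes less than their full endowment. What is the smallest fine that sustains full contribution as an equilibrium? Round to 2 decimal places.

Given the others contribute fully, the best deviation is to contribute 0 (any partial contribution still incurs the fine and gives up units whose private return 0.2800 is below 1).
Deviating from 28 to 0 saves 28 dollars but forfeits the deviator's share of the drop in the pooled fund: 2.8/10 × 28 = 7.84.
So the deviation gain is 28 − 7.84 = 20.16, and the fine must be at least 20.16 dollars to wipe it out.

20.16 dollars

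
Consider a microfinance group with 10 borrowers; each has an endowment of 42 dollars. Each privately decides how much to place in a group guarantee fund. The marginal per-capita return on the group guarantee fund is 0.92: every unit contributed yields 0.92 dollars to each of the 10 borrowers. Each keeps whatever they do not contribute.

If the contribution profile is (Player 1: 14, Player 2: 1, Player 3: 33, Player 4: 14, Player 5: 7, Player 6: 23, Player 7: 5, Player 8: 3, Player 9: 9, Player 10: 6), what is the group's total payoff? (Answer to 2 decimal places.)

Total contributed: 14 + 1 + 33 + 14 + 7 + 23 + 5 + 3 + 9 + 6 = 115; total kept: 10 × 42 − 115 = 305.
The group guarantee fund pays out 0.92 × 10 × 115 = 1058.00 in aggregate.
Group total = 305 + 1058.00 = 1363.00.

1363.00 dollars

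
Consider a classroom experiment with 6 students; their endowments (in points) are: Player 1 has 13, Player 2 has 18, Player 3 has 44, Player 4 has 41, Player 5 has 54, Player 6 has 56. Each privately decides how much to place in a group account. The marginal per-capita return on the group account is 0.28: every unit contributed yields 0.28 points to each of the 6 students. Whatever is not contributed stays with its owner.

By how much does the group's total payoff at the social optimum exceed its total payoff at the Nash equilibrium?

The private return per contributed unit is 0.28 < 1 for everyone, so the Nash equilibrium is zero contribution and the group total is Σ E_j = 13 + 18 + 44 + 41 + 54 + 56 = 226.
Each contributed unit returns 1.680 to the group, so the social optimum is full contribution by everyone: group total = 1.680 × 226 = 379.68.
Efficiency loss = (1.680 − 1) × 226 = 153.68.

153.68 points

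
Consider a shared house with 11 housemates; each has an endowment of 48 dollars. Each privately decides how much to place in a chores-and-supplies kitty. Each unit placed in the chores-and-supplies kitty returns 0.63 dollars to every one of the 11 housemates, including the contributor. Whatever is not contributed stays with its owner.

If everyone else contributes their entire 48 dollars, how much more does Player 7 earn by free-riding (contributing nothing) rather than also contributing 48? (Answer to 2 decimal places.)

17.76 dollars

Switching from a contribution of 48 to 0 lets Player 7 keep an extra 48 dollars, but lowers the chores-and-supplies kitty by 48, which costs Player 7 their own share of that drop: 0.63 × 48 = 30.24.
Net gain = 48 − 30.24 = 17.76. The private return per contributed unit (0.63) is below 1, so free-riding is indeed the best response regardless of what the others do.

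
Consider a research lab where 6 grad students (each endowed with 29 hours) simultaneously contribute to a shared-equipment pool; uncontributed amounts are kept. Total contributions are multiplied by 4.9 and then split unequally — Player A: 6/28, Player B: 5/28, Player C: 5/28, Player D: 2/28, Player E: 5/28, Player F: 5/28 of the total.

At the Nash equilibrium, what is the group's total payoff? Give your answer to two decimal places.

287.10 hours

For player j, contributing a unit is worthwhile iff 4.9 × (j's share) ≥ 1, i.e. iff j's share is at least 0.2041.
The only share above 0.2041 is Player A's 6/28, contributing 29; the remaining 5 contribute 0. Total contributed: 29.
The shared-equipment pool pays out 4.9 × 29 = 142.10 in total (split across the unequal shares, but the aggregate is all that matters for the group sum).
The 5 free-riders keep 29 each, adding 145. Group total = 145 + 142.10 = 287.10.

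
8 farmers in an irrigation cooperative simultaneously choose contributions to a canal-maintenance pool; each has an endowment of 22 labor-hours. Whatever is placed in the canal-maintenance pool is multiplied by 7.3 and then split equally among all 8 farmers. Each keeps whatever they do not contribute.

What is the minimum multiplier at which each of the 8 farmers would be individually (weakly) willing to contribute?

A contributed unit returns (multiplier)/8 to its contributor.
This reaches 1 exactly when the multiplier is 8.

8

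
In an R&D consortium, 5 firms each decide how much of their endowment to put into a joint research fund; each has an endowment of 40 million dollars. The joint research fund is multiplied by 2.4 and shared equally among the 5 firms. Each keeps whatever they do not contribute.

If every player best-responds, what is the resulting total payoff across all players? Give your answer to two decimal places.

200.00 million dollars

Each contributed unit returns 2.4/5 = 0.4800 to its contributor — below 1 — so contributing 0 is dominant for every player. At the Nash equilibrium everyone keeps their 40, and the group total is 5 × 40 = 200.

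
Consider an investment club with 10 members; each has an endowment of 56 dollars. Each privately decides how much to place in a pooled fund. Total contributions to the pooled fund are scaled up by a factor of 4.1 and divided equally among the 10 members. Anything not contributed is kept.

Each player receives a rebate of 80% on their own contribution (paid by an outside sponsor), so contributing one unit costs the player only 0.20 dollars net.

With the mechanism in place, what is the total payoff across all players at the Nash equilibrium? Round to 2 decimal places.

Under the mechanism each unit contributed yields (4.1/10) / 0.20 = 2.0500 back to its contributor per unit of net cost, which exceeds 1, making full contribution the dominant choice for everyone.
So the Nash equilibrium is full contribution by all 10; the group earns 10 × (56 × 0.80 + 4.1 × 56) = 2744.00.

2744.00 dollars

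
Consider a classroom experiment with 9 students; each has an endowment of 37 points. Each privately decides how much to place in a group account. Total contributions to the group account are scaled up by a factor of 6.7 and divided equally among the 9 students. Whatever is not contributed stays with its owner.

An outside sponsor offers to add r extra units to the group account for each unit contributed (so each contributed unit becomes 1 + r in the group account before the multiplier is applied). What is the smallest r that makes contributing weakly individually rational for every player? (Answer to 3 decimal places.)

With matching at rate r, one contributed unit becomes (1 + r) in the group account and returns 6.7 × (1 + r) / 9 to the contributor.
Setting this equal to 1: 1 + r = 9/6.7 = 1.3433.
So the minimum matching rate is r = 1.3433 − 1 = 0.343.

0.343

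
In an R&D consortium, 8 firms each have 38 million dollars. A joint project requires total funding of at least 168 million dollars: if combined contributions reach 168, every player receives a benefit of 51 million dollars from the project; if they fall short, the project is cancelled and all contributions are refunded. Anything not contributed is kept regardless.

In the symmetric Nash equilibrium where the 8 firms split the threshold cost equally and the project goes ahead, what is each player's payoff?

68 million dollars

Equal share of the threshold: 168/8 = 21.
At this profile no one gains by cutting their contribution: any cut drops the total below 168, the project is cancelled, contributions are refunded, and the deviator ends with 38, which is less than 38 − 21 + 51 = 68. Contributing more than 21 just wastes the excess. So contributing exactly 21 is a best response.
Each player's payoff: 38 − 21 + 51 = 68.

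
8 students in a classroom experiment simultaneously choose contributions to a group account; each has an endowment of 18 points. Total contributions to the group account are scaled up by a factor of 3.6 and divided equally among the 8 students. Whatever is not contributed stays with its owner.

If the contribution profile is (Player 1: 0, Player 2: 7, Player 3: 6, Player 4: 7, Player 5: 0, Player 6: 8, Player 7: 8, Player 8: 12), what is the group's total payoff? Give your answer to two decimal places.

268.80 points

Total contributed: 0 + 7 + 6 + 7 + 0 + 8 + 8 + 12 = 48; total kept: 8 × 18 − 48 = 96.
The group account pays out 3.6 × 48 = 172.80 in aggregate.
Group total = 96 + 172.80 = 268.80.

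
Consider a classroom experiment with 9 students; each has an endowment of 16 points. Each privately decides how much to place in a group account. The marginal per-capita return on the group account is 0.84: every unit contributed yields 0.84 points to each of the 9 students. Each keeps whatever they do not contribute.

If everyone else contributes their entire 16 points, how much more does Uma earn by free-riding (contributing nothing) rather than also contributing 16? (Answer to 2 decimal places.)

Switching from a contribution of 16 to 0 lets Uma keep an extra 16 points, but lowers the group account by 16, which costs Uma their own share of that drop: 0.84 × 16 = 13.44.
Net gain = 16 − 13.44 = 2.56. The private return per contributed unit (0.84) is below 1, so free-riding is indeed the best response regardless of what the others do.

2.56 points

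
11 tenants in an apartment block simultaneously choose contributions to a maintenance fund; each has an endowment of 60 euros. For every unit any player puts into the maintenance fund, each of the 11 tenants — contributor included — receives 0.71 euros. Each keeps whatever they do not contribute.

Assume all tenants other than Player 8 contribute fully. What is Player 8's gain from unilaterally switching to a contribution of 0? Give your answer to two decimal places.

17.40 euros

Switching from a contribution of 60 to 0 lets Player 8 keep an extra 60 euros, but lowers the maintenance fund by 60, which costs Player 8 their own share of that drop: 0.71 × 60 = 42.60.
Net gain = 60 − 42.60 = 17.40. The private return per contributed unit (0.71) is below 1, so free-riding is indeed the best response regardless of what the others do.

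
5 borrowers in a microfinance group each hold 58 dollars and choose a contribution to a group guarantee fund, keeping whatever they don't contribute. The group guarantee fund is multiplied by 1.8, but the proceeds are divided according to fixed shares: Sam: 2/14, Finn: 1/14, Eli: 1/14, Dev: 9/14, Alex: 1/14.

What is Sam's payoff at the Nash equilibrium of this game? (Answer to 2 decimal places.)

72.91 dollars

Player j's private return per contributed unit is 1.8 × (j's share). Contributing is weakly dominant for j when that share is at least 1/1.8 = 0.5556, and contributing 0 is dominant otherwise.
The only share above 0.5556 is Dev's 9/14, contributing 58; the remaining 4 contribute 0. Total contributed: 58.
Sam keeps 58 and receives 1.8 × 58 × 2/14 = 14.91 from the group guarantee fund, for a payoff of 72.91.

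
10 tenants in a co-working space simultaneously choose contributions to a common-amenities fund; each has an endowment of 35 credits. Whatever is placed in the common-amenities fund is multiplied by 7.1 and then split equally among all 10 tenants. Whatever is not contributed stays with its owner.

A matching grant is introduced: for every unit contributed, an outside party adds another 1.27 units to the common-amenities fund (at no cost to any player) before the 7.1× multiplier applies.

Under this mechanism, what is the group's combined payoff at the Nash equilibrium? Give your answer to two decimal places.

5640.95 credits

With the mechanism, a contributed unit returns 7.1 × 2.27 / 10 = 1.6117 per unit of net cost to the contributor — now above 1 — so contributing fully is weakly dominant for every player.
So the Nash equilibrium is full contribution by all 10; the group earns 7.1 × 2.27 × 350 = 5640.95.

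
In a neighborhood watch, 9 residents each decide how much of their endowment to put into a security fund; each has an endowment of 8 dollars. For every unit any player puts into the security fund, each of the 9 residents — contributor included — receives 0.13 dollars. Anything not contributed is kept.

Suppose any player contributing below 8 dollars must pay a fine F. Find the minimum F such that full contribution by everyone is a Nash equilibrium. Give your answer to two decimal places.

Given the others contribute fully, the best deviation is to contribute 0 (any partial contribution still incurs the fine and gives up units whose private return 0.13 is below 1).
Deviating from 8 to 0 saves 8 dollars but forfeits the deviator's share of the drop in the security fund: 0.13 × 8 = 1.04.
So the deviation gain is 8 − 1.04 = 6.96, and the fine must be at least 6.96 dollars to wipe it out.

6.96 dollars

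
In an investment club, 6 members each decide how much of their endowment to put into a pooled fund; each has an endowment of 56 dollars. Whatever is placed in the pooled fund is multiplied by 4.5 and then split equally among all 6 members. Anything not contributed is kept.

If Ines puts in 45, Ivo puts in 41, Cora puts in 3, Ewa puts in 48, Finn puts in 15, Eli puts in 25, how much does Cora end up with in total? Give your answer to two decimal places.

Total contributed: 45 + 41 + 3 + 48 + 15 + 25 = 177.
Each receives 4.5 × 177 / 6 = 132.75 from the pooled fund.
Cora keeps 56 − 3 = 53, so Cora's payoff is 53 + 132.75 = 185.75.

185.75 dollars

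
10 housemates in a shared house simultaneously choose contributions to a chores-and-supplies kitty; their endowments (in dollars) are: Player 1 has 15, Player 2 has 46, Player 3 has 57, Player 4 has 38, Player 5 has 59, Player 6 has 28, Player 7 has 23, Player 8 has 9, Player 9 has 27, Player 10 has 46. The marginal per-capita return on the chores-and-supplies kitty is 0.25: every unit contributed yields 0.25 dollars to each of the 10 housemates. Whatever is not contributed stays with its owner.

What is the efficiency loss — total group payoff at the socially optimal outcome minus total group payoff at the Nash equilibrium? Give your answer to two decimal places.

522.00 dollars

The private return per contributed unit is 0.25 < 1 for everyone, so the Nash equilibrium is zero contribution and the group total is Σ E_j = 15 + 46 + 57 + 38 + 59 + 28 + 23 + 9 + 27 + 46 = 348.
Each contributed unit returns 2.500 to the group, so the social optimum is full contribution by everyone: group total = 2.500 × 348 = 870.00.
Efficiency loss = (2.500 − 1) × 348 = 522.00.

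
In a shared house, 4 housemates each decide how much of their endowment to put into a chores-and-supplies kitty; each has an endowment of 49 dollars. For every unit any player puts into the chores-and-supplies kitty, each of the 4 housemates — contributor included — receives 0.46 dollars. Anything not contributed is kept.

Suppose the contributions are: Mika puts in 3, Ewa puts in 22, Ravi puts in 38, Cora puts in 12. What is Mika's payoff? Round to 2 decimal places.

Total contributed: 3 + 22 + 38 + 12 = 75.
Each receives 0.46 × 75 = 34.50 from the chores-and-supplies kitty.
Mika keeps 49 − 3 = 46, so Mika's payoff is 46 + 34.50 = 80.50.

80.50 dollars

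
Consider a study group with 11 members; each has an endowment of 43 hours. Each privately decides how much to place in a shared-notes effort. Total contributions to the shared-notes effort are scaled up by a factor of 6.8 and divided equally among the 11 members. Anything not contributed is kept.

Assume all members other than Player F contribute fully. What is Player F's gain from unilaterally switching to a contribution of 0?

16.42 hours

Switching from a contribution of 43 to 0 lets Player F keep an extra 43 hours, but lowers the shared-notes effort by 43, which costs Player F their own share of that drop: 6.8/11 × 43 = 26.58.
Net gain = 43 − 26.58 = 16.42. The private return per contributed unit (0.6182) is below 1, so free-riding is indeed the best response regardless of what the others do.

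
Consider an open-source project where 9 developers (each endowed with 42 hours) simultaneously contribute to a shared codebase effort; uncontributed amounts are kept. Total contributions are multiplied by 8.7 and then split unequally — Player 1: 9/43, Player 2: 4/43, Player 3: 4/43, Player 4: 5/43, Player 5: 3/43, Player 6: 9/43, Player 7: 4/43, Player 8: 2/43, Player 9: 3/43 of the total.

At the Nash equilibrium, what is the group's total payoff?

1348.20 hours

A player with share s gets back 8.7·s per unit contributed, so full contribution is dominant for anyone with s > 1/8.7 = 0.1149 and zero contribution is dominant for anyone below.
Player 1, Player 4 and Player 6 are above the threshold, contributing 42 each; the remaining 6 contribute 0. Total contributed: 126.
The shared codebase effort pays out 8.7 × 126 = 1096.20 in total (split across the unequal shares, but the aggregate is all that matters for the group sum).
The 6 free-riders keep 42 each, adding 252. Group total = 252 + 1096.20 = 1348.20.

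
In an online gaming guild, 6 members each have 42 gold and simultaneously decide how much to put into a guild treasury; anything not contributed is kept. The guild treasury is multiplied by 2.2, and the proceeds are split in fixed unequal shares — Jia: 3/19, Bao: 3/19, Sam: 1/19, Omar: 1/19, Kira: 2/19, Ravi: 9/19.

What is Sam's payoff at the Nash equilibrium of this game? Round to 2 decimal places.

46.86 gold

Player j's private return per contributed unit is 2.2 × (j's share). Contributing is weakly dominant for j when that share is at least 1/2.2 = 0.4545, and contributing 0 is dominant otherwise.
Only Ravi (9/19) clears that bar, contributing 42; the remaining 5 contribute 0. Total contributed: 42.
Sam keeps 42 and receives 2.2 × 42 × 1/19 = 4.86 from the guild treasury, for a payoff of 46.86.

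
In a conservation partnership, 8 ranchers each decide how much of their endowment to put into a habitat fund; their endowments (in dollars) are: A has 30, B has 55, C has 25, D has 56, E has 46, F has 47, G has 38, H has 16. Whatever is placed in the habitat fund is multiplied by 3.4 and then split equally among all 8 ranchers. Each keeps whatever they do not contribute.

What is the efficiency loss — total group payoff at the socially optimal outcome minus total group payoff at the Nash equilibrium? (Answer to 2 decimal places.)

751.20 dollars

The private return per contributed unit is 3.4/8 = 0.4250 < 1 for every player regardless of endowment, so the Nash equilibrium is zero contribution and the group total is Σ E_j = 30 + 55 + 25 + 56 + 46 + 47 + 38 + 16 = 313.
Each contributed unit returns 3.400 to the group, so the social optimum is full contribution by everyone: group total = 3.400 × 313 = 1064.20.
Efficiency loss = (3.400 − 1) × 313 = 751.20.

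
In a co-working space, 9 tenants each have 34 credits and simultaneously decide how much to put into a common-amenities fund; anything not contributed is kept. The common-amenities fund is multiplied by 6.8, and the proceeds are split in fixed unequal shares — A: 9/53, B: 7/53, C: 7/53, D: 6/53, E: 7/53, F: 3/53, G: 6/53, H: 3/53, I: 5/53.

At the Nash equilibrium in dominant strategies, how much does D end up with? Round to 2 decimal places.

A player with share s gets back 6.8·s per unit contributed, so full contribution is dominant for anyone with s > 1/6.8 = 0.1471 and zero contribution is dominant for anyone below.
A alone (share 9/53) is above the threshold, contributing 34; the remaining 8 contribute 0. Total contributed: 34.
D keeps 34 and receives 6.8 × 34 × 6/53 = 26.17 from the common-amenities fund, for a payoff of 60.17.

60.17 credits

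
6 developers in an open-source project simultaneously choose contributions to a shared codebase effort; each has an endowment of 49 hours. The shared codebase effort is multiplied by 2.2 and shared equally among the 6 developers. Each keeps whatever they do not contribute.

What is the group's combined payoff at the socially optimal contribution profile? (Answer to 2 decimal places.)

Each contributed unit returns 2.200 to the group as a whole (0.3667 to each of 6 players), which exceeds 1, so the social optimum is full contribution: group total = 2.200 × 294 = 646.80.

646.80 hours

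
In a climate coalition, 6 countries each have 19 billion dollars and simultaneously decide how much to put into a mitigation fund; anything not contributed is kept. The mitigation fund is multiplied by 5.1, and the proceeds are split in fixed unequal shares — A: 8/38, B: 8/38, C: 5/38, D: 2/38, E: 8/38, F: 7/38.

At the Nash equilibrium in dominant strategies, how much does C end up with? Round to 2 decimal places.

57.25 billion dollars

A player with share s gets back 5.1·s per unit contributed, so full contribution is dominant for anyone with s > 1/5.1 = 0.1961 and zero contribution is dominant for anyone below.
A, B and E are above the threshold, contributing 19 each; the remaining 3 contribute 0. Total contributed: 57.
C keeps 19 and receives 5.1 × 57 × 5/38 = 38.25 from the mitigation fund, for a payoff of 57.25.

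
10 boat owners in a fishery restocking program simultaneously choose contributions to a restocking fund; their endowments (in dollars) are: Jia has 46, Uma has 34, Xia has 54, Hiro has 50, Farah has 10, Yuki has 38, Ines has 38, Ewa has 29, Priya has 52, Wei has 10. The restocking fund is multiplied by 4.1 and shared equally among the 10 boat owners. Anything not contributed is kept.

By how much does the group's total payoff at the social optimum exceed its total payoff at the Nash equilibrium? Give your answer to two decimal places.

The private return per contributed unit is 4.1/10 = 0.4100 < 1 for every player regardless of endowment, so the Nash equilibrium is zero contribution and the group total is Σ E_j = 46 + 34 + 54 + 50 + 10 + 38 + 38 + 29 + 52 + 10 = 361.
Each contributed unit returns 4.100 to the group, so the social optimum is full contribution by everyone: group total = 4.100 × 361 = 1480.10.
Efficiency loss = (4.100 − 1) × 361 = 1119.10.

1119.10 dollars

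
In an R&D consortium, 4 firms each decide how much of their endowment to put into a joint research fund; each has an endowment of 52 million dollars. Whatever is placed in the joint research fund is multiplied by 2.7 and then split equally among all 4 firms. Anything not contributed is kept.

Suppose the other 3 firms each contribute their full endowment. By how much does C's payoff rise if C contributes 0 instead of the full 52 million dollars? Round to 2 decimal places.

16.90 million dollars

Switching from a contribution of 52 to 0 lets C keep an extra 52 million dollars, but lowers the joint research fund by 52, which costs C their own share of that drop: 2.7/4 × 52 = 35.10.
Net gain = 52 − 35.10 = 16.90. The private return per contributed unit (0.6750) is below 1, so free-riding is indeed the best response regardless of what the others do.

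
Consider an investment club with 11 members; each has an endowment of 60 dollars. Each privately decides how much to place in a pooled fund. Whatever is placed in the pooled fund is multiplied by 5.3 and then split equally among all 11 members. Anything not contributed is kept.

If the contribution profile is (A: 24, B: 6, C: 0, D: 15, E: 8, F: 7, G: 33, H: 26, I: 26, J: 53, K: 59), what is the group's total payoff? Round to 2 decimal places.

Total contributed: 24 + 6 + 0 + 15 + 8 + 7 + 33 + 26 + 26 + 53 + 59 = 257; total kept: 11 × 60 − 257 = 403.
The pooled fund pays out 5.3 × 257 = 1362.10 in aggregate.
Group total = 403 + 1362.10 = 1765.10.

1765.10 dollars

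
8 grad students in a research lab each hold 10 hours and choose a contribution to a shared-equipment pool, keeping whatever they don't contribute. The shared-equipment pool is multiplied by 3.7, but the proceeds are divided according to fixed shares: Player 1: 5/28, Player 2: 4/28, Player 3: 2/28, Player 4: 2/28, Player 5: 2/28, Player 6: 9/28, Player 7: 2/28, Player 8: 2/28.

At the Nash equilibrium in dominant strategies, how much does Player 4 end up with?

12.64 hours

Player j's private return per contributed unit is 3.7 × (j's share). Contributing is weakly dominant for j when that share is at least 1/3.7 = 0.2703, and contributing 0 is dominant otherwise.
The only share above 0.2703 is Player 6's 9/28, contributing 10; the remaining 7 contribute 0. Total contributed: 10.
Player 4 keeps 10 and receives 3.7 × 10 × 2/28 = 2.64 from the shared-equipment pool, for a payoff of 12.64.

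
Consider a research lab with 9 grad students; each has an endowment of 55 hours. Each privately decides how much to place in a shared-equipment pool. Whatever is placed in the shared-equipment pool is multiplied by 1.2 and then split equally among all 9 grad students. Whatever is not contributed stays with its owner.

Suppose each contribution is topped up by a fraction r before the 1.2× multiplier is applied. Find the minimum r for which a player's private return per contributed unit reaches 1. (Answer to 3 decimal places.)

With matching at rate r, one contributed unit becomes (1 + r) in the shared-equipment pool and returns 1.2 × (1 + r) / 9 to the contributor.
Setting this equal to 1: 1 + r = 9/1.2 = 7.5000.
So the minimum matching rate is r = 7.5000 − 1 = 6.500.

6.500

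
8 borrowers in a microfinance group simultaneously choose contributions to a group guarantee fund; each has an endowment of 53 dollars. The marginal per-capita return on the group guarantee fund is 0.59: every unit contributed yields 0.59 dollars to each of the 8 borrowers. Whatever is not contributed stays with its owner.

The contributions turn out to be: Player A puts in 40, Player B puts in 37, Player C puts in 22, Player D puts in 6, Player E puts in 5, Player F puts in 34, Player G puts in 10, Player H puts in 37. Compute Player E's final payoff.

160.69 dollars

Total contributed: 40 + 37 + 22 + 6 + 5 + 34 + 10 + 37 = 191.
Each receives 0.59 × 191 = 112.69 from the group guarantee fund.
Player E keeps 53 − 5 = 48, so Player E's payoff is 48 + 112.69 = 160.69.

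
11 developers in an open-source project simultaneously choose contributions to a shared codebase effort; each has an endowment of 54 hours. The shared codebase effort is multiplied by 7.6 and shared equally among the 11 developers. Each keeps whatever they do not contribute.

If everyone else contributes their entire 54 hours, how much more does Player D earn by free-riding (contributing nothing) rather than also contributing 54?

Switching from a contribution of 54 to 0 lets Player D keep an extra 54 hours, but lowers the shared codebase effort by 54, which costs Player D their own share of that drop: 7.6/11 × 54 = 37.31.
Net gain = 54 − 37.31 = 16.69. The private return per contributed unit (0.6909) is below 1, so free-riding is indeed the best response regardless of what the others do.

16.69 hours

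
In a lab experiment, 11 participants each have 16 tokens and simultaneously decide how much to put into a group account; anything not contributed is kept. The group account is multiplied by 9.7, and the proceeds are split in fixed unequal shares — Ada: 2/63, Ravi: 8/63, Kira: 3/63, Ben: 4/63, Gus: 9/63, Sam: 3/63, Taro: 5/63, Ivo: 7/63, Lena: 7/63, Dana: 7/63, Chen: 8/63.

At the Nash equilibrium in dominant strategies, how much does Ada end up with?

45.56 tokens

Each unit j contributes comes back to j as 9.7 × (j's share), so j prefers to contribute only if that share exceeds 1/9.7 = 0.1031; otherwise keeping the unit dominates.
The shares above 0.1031 belong to Ravi, Gus, Ivo, Lena, Dana and Chen, contributing 16 each; the remaining 5 contribute 0. Total contributed: 96.
Ada keeps 16 and receives 9.7 × 96 × 2/63 = 29.56 from the group account, for a payoff of 45.56.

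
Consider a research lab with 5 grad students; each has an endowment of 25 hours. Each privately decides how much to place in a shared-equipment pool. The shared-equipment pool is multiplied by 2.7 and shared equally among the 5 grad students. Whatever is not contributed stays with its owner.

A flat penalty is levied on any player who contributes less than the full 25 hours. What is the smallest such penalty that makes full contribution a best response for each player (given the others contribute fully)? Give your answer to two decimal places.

11.50 hours

Given the others contribute fully, the best deviation is to contribute 0 (any partial contribution still incurs the fine and gives up units whose private return 0.5400 is below 1).
Deviating from 25 to 0 saves 25 hours but forfeits the deviator's share of the drop in the shared-equipment pool: 2.7/5 × 25 = 13.50.
So the deviation gain is 25 − 13.50 = 11.50, and the fine must be at least 11.50 hours to wipe it out.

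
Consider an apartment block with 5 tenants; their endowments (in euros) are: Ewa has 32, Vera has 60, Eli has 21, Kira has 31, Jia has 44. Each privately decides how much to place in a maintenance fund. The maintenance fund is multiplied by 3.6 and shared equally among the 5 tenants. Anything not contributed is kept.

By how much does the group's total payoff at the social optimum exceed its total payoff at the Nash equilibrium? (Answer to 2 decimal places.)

The private return per contributed unit is 3.6/5 = 0.7200 < 1 for every player regardless of endowment, so the Nash equilibrium is zero contribution and the group total is Σ E_j = 32 + 60 + 21 + 31 + 44 = 188.
Each contributed unit returns 3.600 to the group, so the social optimum is full contribution by everyone: group total = 3.600 × 188 = 676.80.
Efficiency loss = (3.600 − 1) × 188 = 488.80.

488.80 euros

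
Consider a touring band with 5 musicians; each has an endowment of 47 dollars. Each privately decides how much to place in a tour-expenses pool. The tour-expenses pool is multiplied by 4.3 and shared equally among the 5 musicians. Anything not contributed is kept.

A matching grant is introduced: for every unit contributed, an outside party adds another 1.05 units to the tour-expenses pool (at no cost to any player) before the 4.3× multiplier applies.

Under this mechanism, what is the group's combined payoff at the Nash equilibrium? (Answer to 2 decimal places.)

Under the mechanism each unit contributed yields 4.3 × 2.05 / 5 = 1.7630 back to its contributor per unit of net cost, which exceeds 1, making full contribution the dominant choice for everyone.
At the Nash equilibrium everyone contributes 47. Group total payoff = 4.3 × 2.05 × 235 = 2071.53.

2071.53 dollars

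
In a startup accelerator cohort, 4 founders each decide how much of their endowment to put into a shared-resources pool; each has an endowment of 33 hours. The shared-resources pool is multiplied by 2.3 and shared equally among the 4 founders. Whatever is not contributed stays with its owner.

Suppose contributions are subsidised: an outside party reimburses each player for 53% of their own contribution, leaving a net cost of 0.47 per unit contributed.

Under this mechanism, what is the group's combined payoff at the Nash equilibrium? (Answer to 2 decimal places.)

373.56 hours

The effective private return per unit is now (2.3/4) / 0.47 = 1.2234 > 1, so every player's dominant strategy flips to full contribution.
At the Nash equilibrium everyone contributes 33. Group total payoff = 4 × (33 × 0.53 + 2.3 × 33) = 373.56.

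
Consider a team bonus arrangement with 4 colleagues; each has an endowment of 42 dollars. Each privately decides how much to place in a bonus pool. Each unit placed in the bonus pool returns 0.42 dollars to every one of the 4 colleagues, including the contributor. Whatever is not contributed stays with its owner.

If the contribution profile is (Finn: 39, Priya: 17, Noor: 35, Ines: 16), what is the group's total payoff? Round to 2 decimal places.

240.76 dollars

Total contributed: 39 + 17 + 35 + 16 = 107; total kept: 4 × 42 − 107 = 61.
The bonus pool pays out 0.42 × 4 × 107 = 179.76 in aggregate.
Group total = 61 + 179.76 = 240.76.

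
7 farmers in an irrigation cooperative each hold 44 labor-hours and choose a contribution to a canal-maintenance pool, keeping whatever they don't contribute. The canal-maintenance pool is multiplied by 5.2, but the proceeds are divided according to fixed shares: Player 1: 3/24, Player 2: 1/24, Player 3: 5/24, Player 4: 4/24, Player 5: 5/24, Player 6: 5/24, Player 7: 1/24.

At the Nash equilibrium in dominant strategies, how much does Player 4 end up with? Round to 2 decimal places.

158.40 labor-hours

A player with share s gets back 5.2·s per unit contributed, so full contribution is dominant for anyone with s > 1/5.2 = 0.1923 and zero contribution is dominant for anyone below.
Player 3, Player 5 and Player 6 are above the threshold, contributing 44 each; the remaining 4 contribute 0. Total contributed: 132.
Player 4 keeps 44 and receives 5.2 × 132 × 4/24 = 114.40 from the canal-maintenance pool, for a payoff of 158.40.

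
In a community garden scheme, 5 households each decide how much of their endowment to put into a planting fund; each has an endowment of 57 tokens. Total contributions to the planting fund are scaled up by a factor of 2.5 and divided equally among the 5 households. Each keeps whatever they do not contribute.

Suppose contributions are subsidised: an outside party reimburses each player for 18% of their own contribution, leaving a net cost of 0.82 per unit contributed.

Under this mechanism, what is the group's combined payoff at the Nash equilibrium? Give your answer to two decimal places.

285.00 tokens

The effective private return is (2.5/5) / 0.82 = 0.6098, which is still under 1, so the mechanism doesn't change anyone's dominant strategy: zero contribution.
Everyone keeps their endowment and the group total is 5 × 57 = 285.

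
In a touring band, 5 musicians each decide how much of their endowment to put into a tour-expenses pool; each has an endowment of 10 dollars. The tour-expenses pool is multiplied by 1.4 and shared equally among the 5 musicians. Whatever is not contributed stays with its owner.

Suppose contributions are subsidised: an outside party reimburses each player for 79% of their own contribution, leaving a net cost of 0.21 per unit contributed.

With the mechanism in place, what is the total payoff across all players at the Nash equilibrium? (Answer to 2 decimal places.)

109.50 dollars

The effective private return per unit is now (1.4/5) / 0.21 = 1.3333 > 1, so every player's dominant strategy flips to full contribution.
At the Nash equilibrium everyone contributes 10. Group total payoff = 5 × (10 × 0.79 + 1.4 × 10) = 109.50.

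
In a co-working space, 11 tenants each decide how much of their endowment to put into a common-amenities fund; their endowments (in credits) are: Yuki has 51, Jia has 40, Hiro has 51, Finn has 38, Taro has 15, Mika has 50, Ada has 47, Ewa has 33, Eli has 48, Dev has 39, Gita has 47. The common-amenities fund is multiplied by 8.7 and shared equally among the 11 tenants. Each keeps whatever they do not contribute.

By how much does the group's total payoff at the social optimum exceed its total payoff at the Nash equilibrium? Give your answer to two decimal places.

The private return per contributed unit is 8.7/11 = 0.7909 < 1 for every player regardless of endowment, so the Nash equilibrium is zero contribution and the group total is Σ E_j = 51 + 40 + 51 + 38 + 15 + 50 + 47 + 33 + 48 + 39 + 47 = 459.
Each contributed unit returns 8.700 to the group, so the social optimum is full contribution by everyone: group total = 8.700 × 459 = 3993.30.
Efficiency loss = (8.700 − 1) × 459 = 3534.30.

3534.30 credits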